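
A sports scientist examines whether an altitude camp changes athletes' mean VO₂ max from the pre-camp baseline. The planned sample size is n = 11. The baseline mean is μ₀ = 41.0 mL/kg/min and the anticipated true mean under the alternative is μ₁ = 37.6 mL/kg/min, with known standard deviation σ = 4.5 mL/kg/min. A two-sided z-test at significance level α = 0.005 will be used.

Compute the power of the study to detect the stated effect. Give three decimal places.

Standardized effect: d = |μ₁ − μ₀| / σ = |37.6 − 41.0| / 4.5 = 0.7556
Noncentrality parameter: δ = d·√n = 0.7556 × √11 = 2.5059
Critical value for a two-sided test at α = 0.005: z_{α/2} = 2.807.
Power = Φ(δ − 2.807) + Φ(−δ − 2.807) = Φ(-0.301) + Φ(-5.313) = 0.3817 + 0.0000 = 0.3817.

Power ≈ 0.382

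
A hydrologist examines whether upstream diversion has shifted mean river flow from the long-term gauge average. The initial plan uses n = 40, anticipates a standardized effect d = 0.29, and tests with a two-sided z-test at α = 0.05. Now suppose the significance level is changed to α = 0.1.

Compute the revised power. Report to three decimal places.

Power ≈ 0.575

δ = d·√n = 0.29 × √40 = 1.8341 (unchanged). New critical value: z_{0.05} = 1.645.
Revised power = Φ(δ − 1.645) + Φ(−δ − 1.645) = Φ(0.189) + Φ(-3.479) = 0.5751 + 0.0003 = 0.5753.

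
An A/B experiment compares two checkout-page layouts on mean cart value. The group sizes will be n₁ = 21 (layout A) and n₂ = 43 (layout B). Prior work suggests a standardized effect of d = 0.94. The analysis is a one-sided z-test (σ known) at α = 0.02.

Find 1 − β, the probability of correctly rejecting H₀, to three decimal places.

Noncentrality parameter: δ = d / √(1/n₁ + 1/n₂) = 0.94 / √(1/21 + 1/43) = 3.5309
Critical value for a one-sided test at α = 0.02: z_α = 2.054.
Power = P(Z > 2.054 − δ) = Φ(1.477) = 0.9302.

Power ≈ 0.930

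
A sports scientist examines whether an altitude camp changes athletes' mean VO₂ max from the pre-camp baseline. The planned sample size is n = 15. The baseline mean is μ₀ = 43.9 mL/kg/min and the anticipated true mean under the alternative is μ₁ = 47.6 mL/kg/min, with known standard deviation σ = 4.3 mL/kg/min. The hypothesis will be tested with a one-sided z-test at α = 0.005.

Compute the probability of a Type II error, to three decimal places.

β ≈ 0.225

Standardized effect: d = |μ₁ − μ₀| / σ = |47.6 − 43.9| / 4.3 = 0.8605
Noncentrality parameter: δ = d·√n = 0.8605 × √15 = 3.3326
Critical value for a one-sided test at α = 0.005: z_α = 2.576.
Power = Φ(δ − 2.576) = Φ(0.757) = 0.7754.
Type II error: β = 1 − power = 1 − 0.7754 = 0.2246.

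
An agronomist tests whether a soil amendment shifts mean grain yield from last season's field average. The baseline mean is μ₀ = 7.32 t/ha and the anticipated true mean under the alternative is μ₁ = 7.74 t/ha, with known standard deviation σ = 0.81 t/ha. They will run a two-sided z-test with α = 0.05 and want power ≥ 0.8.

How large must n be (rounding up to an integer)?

n = 30

Standardized effect: d = |μ₁ − μ₀| / σ = |7.74 − 7.32| / 0.81 = 0.5185
Set Φ(δ − 1.960) = 0.8; then δ − 1.960 = Φ⁻¹(0.8) = 0.842, giving δ = 2.802.
(The Φ(−δ − z_{α/2}) term is vanishingly small for δ > 0 and is dropped in the standard sample-size formula.)
δ = d·√n ⇒ n = (δ/d)² = (2.802 / 0.5185)² = 29.19.
Round up to the next whole unit.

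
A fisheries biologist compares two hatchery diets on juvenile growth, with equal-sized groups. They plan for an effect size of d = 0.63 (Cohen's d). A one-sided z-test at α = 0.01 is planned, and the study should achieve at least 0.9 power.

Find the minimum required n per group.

Set Φ(δ − 2.326) = 0.9; then δ − 2.326 = Φ⁻¹(0.9) = 1.282, giving δ = 3.608.
δ = d·√(n/2) ⇒ n = 2(δ/d)² = 2 × (3.608 / 0.63)² = 65.59.
Rounding up, n = 66 per group.

n = 66 per group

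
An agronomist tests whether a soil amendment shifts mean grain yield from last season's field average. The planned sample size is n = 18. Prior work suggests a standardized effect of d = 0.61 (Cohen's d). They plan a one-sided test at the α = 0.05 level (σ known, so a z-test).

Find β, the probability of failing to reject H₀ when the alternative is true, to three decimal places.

β ≈ 0.173

Noncentrality parameter: δ = d·√n = 0.61 × √18 = 2.5880
One-sided α = 0.05 → critical value z_{0.05} = 1.645.
Power = Φ(δ − 1.645) = Φ(0.943) = 0.8272.
Type II error: β = 1 − power = 1 − 0.8272 = 0.1728.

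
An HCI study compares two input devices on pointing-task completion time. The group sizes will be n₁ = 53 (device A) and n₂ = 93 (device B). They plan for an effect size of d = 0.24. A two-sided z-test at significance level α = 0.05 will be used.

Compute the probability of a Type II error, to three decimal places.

β ≈ 0.714

Noncentrality parameter: λ = d / √(1/n₁ + 1/n₂) = 0.24 / √(1/53 + 1/93) = 1.3945
Critical value for a two-sided test at α = 0.05: z_{α/2} = 1.960.
Power = Φ(λ − 1.960) + Φ(−λ − 1.960) = Φ(-0.565) + Φ(-3.354) = 0.2859 + 0.0004 = 0.2863.
Type II error: β = 1 − power = 1 − 0.2863 = 0.7137.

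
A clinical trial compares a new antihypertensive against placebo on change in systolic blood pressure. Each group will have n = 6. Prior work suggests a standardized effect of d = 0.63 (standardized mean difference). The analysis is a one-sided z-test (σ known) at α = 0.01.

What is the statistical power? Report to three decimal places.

Power ≈ 0.108

Noncentrality parameter: δ = d·√(n/2) = 0.63 × √(6/2) = 1.0912
One-sided α = 0.01 → critical value z_{0.01} = 2.326.
Power = Φ(δ − 2.326) = Φ(-1.235) = 0.1084.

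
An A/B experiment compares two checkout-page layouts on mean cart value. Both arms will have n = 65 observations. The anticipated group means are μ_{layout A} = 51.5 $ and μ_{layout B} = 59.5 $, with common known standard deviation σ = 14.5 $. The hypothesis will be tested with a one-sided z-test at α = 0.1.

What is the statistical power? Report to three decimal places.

Standardized effect: d = |μ_{layout A} − μ_{layout B}| / σ = |51.5 − 59.5| / 14.5 = 0.5517
Noncentrality parameter: δ = d·√(n/2) = 0.5517 × √(65/2) = 3.1453
Critical value for a one-sided test at α = 0.1: z_α = 1.282.
Power = P(Z > 1.282 − δ) = Φ(1.864) = 0.9688.

Power ≈ 0.969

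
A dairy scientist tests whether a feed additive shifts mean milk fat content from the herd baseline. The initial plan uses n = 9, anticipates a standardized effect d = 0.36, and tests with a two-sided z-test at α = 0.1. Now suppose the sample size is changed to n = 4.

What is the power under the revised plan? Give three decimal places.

Power ≈ 0.187

With n = 4: δ = d·√n = 0.36 × √4 = 0.7200. Critical value z_{0.05} = 1.645.
Revised power = Φ(δ − 1.645) + Φ(−δ − 1.645) = Φ(-0.925) + Φ(-2.365) = 0.1775 + 0.0090 = 0.1865.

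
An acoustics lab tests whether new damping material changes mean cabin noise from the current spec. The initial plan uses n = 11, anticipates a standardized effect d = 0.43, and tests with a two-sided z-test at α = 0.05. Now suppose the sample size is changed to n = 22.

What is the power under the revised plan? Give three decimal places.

Power ≈ 0.523

With n = 22: δ = d·√n = 0.43 × √22 = 2.0169. Critical value z_{0.025} = 1.960.
Revised power = Φ(δ − 1.960) + Φ(−δ − 1.960) = Φ(0.057) + Φ(-3.977) = 0.5227 + 0.0000 = 0.5227.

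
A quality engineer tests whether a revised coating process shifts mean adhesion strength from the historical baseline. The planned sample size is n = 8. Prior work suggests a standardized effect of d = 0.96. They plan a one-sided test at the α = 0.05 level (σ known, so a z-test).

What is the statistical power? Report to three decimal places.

Noncentrality parameter: δ = d·√n = 0.96 × √8 = 2.7153
Critical value for a one-sided test at α = 0.05: z_α = 1.645.
Power = P(Z > 1.645 − δ) = Φ(1.070) = 0.8578.

Power ≈ 0.858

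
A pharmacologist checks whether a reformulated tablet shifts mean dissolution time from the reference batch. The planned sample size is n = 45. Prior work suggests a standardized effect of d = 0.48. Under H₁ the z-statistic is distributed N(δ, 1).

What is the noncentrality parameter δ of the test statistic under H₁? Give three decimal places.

δ = d·√n = 0.48 × √45 = 3.2199

δ ≈ 3.220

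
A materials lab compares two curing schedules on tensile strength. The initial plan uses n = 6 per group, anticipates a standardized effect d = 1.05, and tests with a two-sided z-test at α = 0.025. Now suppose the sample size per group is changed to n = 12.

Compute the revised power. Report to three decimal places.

With n = 12 per group: δ = d·√(n/2) = 1.05 × √(12/2) = 2.5720. Critical value z_{0.0125} = 2.241.
Revised power = Φ(δ − 2.241) + Φ(−δ − 2.241) = Φ(0.331) + Φ(-4.813) = 0.6295 + 0.0000 = 0.6295.

Power ≈ 0.630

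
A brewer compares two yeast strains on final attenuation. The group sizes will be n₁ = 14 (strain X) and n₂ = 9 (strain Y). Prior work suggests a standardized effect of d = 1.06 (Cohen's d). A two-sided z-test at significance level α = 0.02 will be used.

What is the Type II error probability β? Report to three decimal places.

β ≈ 0.439

Noncentrality parameter: δ = d / √(1/n₁ + 1/n₂) = 1.06 / √(1/14 + 1/9) = 2.4810
Critical value for a two-sided test at α = 0.02: z_{α/2} = 2.326.
Power = Φ(δ − 2.326) + Φ(−δ − 2.326) = Φ(0.155) + Φ(-4.807) = 0.5615 + 0.0000 = 0.5615.
Type II error: β = 1 − power = 1 − 0.5615 = 0.4385.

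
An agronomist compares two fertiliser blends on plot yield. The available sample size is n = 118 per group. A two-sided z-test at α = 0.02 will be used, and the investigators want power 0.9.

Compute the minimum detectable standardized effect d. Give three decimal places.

Need Φ(δ − 2.326) = 0.9, so δ = 2.326 + 1.282 = 3.608.
(Lower-tail contribution to power is negligible for δ > 0.)
δ = d·√(n/2) ⇒ d = δ/√(n/2) = 3.608/√(118/2) = 0.4697.

d ≈ 0.470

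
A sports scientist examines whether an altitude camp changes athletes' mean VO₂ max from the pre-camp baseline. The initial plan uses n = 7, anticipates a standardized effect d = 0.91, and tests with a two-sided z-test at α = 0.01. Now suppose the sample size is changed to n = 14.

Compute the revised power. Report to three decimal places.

With n = 14: δ = d·√n = 0.91 × √14 = 3.4049. Critical value z_{0.005} = 2.576.
Revised power = Φ(δ − 2.576) + Φ(−δ − 2.576) = Φ(0.829) + Φ(-5.981) = 0.7965 + 0.0000 = 0.7965.

Power ≈ 0.796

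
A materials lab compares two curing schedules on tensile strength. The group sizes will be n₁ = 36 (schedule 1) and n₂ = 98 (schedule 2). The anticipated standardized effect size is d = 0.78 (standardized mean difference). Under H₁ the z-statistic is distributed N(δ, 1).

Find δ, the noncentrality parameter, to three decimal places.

The noncentrality parameter scales effect size by the design's sample-size factor: δ = d / √(1/n₁ + 1/n₂) = 0.78 / √(1/36 + 1/98) = 4.0023

δ ≈ 4.002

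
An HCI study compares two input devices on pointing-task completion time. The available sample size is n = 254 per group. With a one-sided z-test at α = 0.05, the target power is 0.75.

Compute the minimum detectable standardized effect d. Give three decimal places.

d ≈ 0.206

Required noncentrality: δ = z_{0.05} + z_{0.25} = 1.645 + 0.674 = 2.319.
δ = d·√(n/2) ⇒ d = δ/√(n/2) = 2.319/√(254/2) = 0.2058.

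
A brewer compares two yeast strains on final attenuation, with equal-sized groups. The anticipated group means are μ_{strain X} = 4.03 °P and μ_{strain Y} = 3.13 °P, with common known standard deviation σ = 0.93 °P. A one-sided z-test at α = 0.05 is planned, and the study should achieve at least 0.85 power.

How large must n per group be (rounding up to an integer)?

Standardized effect: d = |μ_{strain X} − μ_{strain Y}| / σ = |4.03 − 3.13| / 0.93 = 0.9677
For power 0.85 need Φ(δ − z_{0.05}) = 0.85, so δ = z_{0.05} + z_{0.15} = 1.645 + 1.036 = 2.681.
δ = d·√(n/2) ⇒ n = 2(δ/d)² = 2 × (2.681 / 0.9677)² = 15.35.
Rounding up, n = 16 per group.

n = 16 per group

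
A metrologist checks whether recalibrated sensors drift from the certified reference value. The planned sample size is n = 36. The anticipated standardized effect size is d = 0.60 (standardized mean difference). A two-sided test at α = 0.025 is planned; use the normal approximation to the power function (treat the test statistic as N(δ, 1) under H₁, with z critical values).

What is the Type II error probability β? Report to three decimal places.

Noncentrality parameter: δ = d·√n = 0.60 × √36 = 3.6000
Critical value for a two-sided test at α = 0.025: z_{α/2} = 2.241.
Power = Φ(δ − 2.241) + Φ(−δ − 2.241) = Φ(1.359) + Φ(-5.841) = 0.9129 + 0.0000 = 0.9129.
Type II error: β = 1 − power = 1 − 0.9129 = 0.0871.

β ≈ 0.087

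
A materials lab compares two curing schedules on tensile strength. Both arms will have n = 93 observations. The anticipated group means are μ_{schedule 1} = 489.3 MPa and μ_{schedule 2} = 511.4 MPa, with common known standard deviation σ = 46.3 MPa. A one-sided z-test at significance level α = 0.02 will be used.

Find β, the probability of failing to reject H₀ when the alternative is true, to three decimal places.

Standardized effect: d = |μ_{schedule 1} − μ_{schedule 2}| / σ = |489.3 − 511.4| / 46.3 = 0.4773
Noncentrality parameter: δ = d·√(n/2) = 0.4773 × √(93/2) = 3.2549
One-sided α = 0.02 → critical value z_{0.02} = 2.054.
Power = P(Z > 2.054 − δ) = Φ(1.201) = 0.8852.
Type II error: β = 1 − power = 1 − 0.8852 = 0.1148.

β ≈ 0.115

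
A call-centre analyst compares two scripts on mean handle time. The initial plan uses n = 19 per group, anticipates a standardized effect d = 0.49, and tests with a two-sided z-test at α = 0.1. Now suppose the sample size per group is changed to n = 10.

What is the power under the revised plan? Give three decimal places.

Power ≈ 0.295

With n = 10 per group: δ = d·√(n/2) = 0.49 × √(10/2) = 1.0957. Critical value z_{0.05} = 1.645.
Revised power = Φ(δ − 1.645) + Φ(−δ − 1.645) = Φ(-0.549) + Φ(-2.741) = 0.2914 + 0.0031 = 0.2945.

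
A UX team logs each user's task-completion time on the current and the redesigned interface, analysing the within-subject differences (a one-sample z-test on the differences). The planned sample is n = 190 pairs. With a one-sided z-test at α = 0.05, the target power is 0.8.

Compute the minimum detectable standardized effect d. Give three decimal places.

d ≈ 0.180

Required noncentrality: δ = z_{0.05} + z_{0.20} = 1.645 + 0.842 = 2.486.
δ = d·√n ⇒ d = δ/√n = 2.486/√190 = 0.1804.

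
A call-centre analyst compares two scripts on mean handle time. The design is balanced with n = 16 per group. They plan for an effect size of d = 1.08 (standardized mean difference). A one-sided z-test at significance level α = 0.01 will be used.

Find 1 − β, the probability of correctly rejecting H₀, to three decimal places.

Noncentrality parameter: δ = d·√(n/2) = 1.08 × √(16/2) = 3.0547
One-sided α = 0.01 → critical value z_{0.01} = 2.326.
Power = P(Z > 2.326 − δ) = Φ(0.728) = 0.7668.

Power ≈ 0.767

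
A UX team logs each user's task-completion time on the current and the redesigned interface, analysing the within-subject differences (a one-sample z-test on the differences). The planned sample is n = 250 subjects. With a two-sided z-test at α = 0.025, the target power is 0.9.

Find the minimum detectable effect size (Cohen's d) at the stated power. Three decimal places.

Need Φ(δ − 2.241) = 0.9, so δ = 2.241 + 1.282 = 3.523.
(The second rejection-region term Φ(−δ − z_{α/2}) is negligible and dropped.)
δ = d·√n ⇒ d = δ/√n = 3.523/√250 = 0.2228.

d ≈ 0.223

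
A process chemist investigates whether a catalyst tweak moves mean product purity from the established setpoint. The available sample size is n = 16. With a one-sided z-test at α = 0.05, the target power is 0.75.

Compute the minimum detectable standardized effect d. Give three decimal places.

d ≈ 0.580

Need Φ(δ − 1.645) = 0.75, so δ = 1.645 + 0.674 = 2.319.
δ = d·√n ⇒ d = δ/√n = 2.319/√16 = 0.5798.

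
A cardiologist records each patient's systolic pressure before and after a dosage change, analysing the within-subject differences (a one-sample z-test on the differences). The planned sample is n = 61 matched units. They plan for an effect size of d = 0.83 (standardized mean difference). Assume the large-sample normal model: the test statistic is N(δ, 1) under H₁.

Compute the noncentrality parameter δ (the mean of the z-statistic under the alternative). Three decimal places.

δ = d·√n = 0.83 × √61 = 6.4825

δ ≈ 6.483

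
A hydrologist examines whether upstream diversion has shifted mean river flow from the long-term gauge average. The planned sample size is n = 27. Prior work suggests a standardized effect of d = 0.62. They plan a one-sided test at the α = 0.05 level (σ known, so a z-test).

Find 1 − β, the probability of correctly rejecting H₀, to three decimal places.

Power ≈ 0.943

Noncentrality parameter: δ = d·√n = 0.62 × √27 = 3.2216
Critical value for a one-sided test at α = 0.05: z_α = 1.645.
Power = Φ(δ − 1.645) = Φ(1.577) = 0.9426.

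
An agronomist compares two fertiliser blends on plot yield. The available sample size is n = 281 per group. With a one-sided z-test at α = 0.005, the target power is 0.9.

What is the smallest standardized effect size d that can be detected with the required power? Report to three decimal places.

d ≈ 0.325

Required noncentrality: δ = z_{0.005} + z_{0.10} = 2.576 + 1.282 = 3.857.
δ = d·√(n/2) ⇒ d = δ/√(n/2) = 3.857/√(281/2) = 0.3254.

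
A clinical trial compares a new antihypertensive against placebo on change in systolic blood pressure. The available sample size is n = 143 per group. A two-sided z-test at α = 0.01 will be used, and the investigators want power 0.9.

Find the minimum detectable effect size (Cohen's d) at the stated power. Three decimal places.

Required noncentrality: δ = z_{0.005} + z_{0.10} = 2.576 + 1.282 = 3.857.
(Lower-tail contribution to power is negligible for δ > 0.)
δ = d·√(n/2) ⇒ d = δ/√(n/2) = 3.857/√(143/2) = 0.4562.

d ≈ 0.456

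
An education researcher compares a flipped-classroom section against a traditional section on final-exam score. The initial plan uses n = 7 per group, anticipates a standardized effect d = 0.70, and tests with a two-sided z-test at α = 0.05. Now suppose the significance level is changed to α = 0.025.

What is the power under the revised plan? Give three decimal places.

δ = d·√(n/2) = 0.70 × √(7/2) = 1.3096 (unchanged). New critical value: z_{0.0125} = 2.241.
Revised power = Φ(δ − 2.241) + Φ(−δ − 2.241) = Φ(-0.932) + Φ(-3.551) = 0.1757 + 0.0002 = 0.1759.

Power ≈ 0.176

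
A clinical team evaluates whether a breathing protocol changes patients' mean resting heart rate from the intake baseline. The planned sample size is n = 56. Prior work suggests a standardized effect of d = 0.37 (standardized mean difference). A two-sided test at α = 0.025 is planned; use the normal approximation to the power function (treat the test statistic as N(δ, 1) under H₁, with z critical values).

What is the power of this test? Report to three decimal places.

Power ≈ 0.701

Noncentrality parameter: δ = d·√n = 0.37 × √56 = 2.7688
Critical value for a two-sided test at α = 0.025: z_{α/2} = 2.241.
Power = Φ(δ − 2.241) + Φ(−δ − 2.241) = Φ(0.527) + Φ(-5.010) = 0.7011 + 0.0000 = 0.7011.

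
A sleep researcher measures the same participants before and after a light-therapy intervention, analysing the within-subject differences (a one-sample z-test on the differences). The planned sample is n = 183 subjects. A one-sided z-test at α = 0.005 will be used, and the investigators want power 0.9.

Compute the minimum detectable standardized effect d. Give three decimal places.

Need Φ(δ − 2.576) = 0.9, so δ = 2.576 + 1.282 = 3.857.
δ = d·√n ⇒ d = δ/√n = 3.857/√183 = 0.2851.

d ≈ 0.285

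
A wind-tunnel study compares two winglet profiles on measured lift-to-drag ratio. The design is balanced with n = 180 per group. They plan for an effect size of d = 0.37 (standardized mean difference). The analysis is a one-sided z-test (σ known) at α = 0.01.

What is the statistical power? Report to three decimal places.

Power ≈ 0.882

Noncentrality parameter: δ = d·√(n/2) = 0.37 × √(180/2) = 3.5101
Critical value for a one-sided test at α = 0.01: z_α = 2.326.
Power = P(Z > 2.326 − δ) = Φ(1.184) = 0.8817.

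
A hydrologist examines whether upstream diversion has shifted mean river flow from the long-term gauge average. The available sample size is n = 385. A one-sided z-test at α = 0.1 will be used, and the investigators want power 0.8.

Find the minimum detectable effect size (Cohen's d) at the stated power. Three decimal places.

d ≈ 0.108

Required noncentrality: δ = z_{0.1} + z_{0.20} = 1.282 + 0.842 = 2.123.
δ = d·√n ⇒ d = δ/√n = 2.123/√385 = 0.1082.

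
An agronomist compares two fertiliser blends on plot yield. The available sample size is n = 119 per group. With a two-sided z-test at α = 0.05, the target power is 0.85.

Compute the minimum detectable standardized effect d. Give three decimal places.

Need Φ(δ − 1.960) = 0.85, so δ = 1.960 + 1.036 = 2.996.
(The second rejection-region term Φ(−δ − z_{α/2}) is negligible and dropped.)
δ = d·√(n/2) ⇒ d = δ/√(n/2) = 2.996/√(119/2) = 0.3885.

d ≈ 0.388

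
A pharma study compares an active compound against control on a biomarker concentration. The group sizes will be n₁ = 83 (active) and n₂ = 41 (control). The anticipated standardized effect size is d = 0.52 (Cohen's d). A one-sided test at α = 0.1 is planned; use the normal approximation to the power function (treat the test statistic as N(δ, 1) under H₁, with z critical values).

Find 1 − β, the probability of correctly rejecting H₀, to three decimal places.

Power ≈ 0.925

Noncentrality parameter: δ = d / √(1/n₁ + 1/n₂) = 0.52 / √(1/83 + 1/41) = 2.7241
One-sided α = 0.1 → critical value z_{0.1} = 1.282.
Power = P(Z > 1.282 − δ) = Φ(1.443) = 0.9254.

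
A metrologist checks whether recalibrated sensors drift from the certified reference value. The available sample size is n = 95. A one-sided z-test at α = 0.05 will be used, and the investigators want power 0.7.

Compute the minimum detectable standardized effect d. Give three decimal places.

d ≈ 0.223

Need Φ(δ − 1.645) = 0.7, so δ = 1.645 + 0.524 = 2.169.
δ = d·√n ⇒ d = δ/√n = 2.169/√95 = 0.2226.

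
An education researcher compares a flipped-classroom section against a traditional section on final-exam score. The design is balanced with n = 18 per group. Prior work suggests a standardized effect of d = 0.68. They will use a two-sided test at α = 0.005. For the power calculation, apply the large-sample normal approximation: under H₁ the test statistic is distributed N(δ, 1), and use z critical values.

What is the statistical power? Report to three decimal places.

Noncentrality parameter: δ = d·√(n/2) = 0.68 × √(18/2) = 2.0400
Critical value for a two-sided test at α = 0.005: z_{α/2} = 2.807.
Power = Φ(δ − 2.807) + Φ(−δ − 2.807) = Φ(-0.767) + Φ(-4.847) = 0.2215 + 0.0000 = 0.2215.

Power ≈ 0.222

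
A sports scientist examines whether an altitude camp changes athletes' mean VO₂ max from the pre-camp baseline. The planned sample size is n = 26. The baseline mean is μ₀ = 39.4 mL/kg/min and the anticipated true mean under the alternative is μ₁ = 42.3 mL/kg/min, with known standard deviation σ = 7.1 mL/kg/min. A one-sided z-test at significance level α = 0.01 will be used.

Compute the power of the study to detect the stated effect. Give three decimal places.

Power ≈ 0.404

Standardized effect: d = |μ₁ − μ₀| / σ = |42.3 − 39.4| / 7.1 = 0.4085
Noncentrality parameter: δ = d·√n = 0.4085 × √26 = 2.0827
One-sided α = 0.01 → critical value z_{0.01} = 2.326.
Power = Φ(δ − 2.326) = Φ(-0.244) = 0.4038.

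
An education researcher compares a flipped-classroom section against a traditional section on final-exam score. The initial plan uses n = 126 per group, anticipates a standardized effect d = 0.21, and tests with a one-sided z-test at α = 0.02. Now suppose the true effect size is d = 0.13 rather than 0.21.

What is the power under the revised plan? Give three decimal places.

Power ≈ 0.153

With d = 0.13: δ = d·√(n/2) = 0.13 × √(126/2) = 1.0318. Critical value z_{0.02} = 2.054.
Revised power = P(Z > 2.054 − δ) = Φ(-1.022) = 0.1534.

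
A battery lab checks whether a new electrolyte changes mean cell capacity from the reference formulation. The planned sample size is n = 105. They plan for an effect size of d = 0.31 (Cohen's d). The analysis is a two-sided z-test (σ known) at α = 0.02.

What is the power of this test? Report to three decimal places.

Power ≈ 0.802

Noncentrality parameter: δ = d·√n = 0.31 × √105 = 3.1766
Critical value for a two-sided test at α = 0.02: z_{α/2} = 2.326.
Power = Φ(δ − 2.326) + Φ(−δ − 2.326) = Φ(0.850) + Φ(-5.503) = 0.8024 + 0.0000 = 0.8024.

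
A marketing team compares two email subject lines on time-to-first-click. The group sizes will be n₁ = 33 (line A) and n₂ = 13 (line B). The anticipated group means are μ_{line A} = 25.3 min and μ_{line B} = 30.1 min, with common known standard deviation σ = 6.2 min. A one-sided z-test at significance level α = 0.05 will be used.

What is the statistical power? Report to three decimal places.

Standardized effect: d = |μ_{line A} − μ_{line B}| / σ = |25.3 − 30.1| / 6.2 = 0.7742
Noncentrality parameter: λ = d / √(1/n₁ + 1/n₂) = 0.7742 / √(1/33 + 1/13) = 2.3643
One-sided α = 0.05 → critical value z_{0.05} = 1.645.
Power = Φ(λ − 1.645) = Φ(0.719) = 0.7641.

Power ≈ 0.764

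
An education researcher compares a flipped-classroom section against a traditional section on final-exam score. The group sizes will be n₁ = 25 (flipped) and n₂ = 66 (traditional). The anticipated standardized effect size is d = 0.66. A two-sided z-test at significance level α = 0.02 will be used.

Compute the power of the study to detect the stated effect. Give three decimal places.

Power ≈ 0.686

Noncentrality parameter: λ = d / √(1/n₁ + 1/n₂) = 0.66 / √(1/25 + 1/66) = 2.8104
Two-sided α = 0.02 → critical value z_{0.01} = 2.326.
Power = Φ(λ − 2.326) + Φ(−λ − 2.326) = Φ(0.484) + Φ(-5.137) = 0.6858 + 0.0000 = 0.6858.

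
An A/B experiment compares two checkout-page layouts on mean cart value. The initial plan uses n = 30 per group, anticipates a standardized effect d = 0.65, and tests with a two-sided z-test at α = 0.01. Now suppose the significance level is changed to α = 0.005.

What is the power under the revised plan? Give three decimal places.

δ = d·√(n/2) = 0.65 × √(30/2) = 2.5174 (unchanged). New critical value: z_{0.0025} = 2.807.
Revised power = Φ(δ − 2.807) + Φ(−δ − 2.807) = Φ(-0.290) + Φ(-5.324) = 0.3861 + 0.0000 = 0.3861.

Power ≈ 0.386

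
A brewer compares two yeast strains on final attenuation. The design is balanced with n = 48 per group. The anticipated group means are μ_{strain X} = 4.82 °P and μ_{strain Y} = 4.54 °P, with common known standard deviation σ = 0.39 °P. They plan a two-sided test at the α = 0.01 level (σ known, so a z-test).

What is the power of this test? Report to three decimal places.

Standardized effect: d = |μ_{strain X} − μ_{strain Y}| / σ = |4.82 − 4.54| / 0.39 = 0.7179
Noncentrality parameter: δ = d·√(n/2) = 0.7179 × √(48/2) = 3.5172
Critical value for a two-sided test at α = 0.01: z_{α/2} = 2.576.
Power = Φ(δ − 2.576) + Φ(−δ − 2.576) = Φ(0.941) + Φ(-6.093) = 0.8267 + 0.0000 = 0.8267.

Power ≈ 0.827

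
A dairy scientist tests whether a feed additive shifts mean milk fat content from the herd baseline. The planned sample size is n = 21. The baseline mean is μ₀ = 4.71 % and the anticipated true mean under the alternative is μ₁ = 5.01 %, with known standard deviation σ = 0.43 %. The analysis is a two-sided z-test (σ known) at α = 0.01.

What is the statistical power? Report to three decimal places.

Power ≈ 0.733

Standardized effect: d = |μ₁ − μ₀| / σ = |5.01 − 4.71| / 0.43 = 0.6977
Noncentrality parameter: δ = d·√n = 0.6977 × √21 = 3.1971
Two-sided α = 0.01 → critical value z_{0.005} = 2.576.
Power = Φ(δ − 2.576) + Φ(−δ − 2.576) = Φ(0.621) + Φ(-5.773) = 0.7328 + 0.0000 = 0.7328.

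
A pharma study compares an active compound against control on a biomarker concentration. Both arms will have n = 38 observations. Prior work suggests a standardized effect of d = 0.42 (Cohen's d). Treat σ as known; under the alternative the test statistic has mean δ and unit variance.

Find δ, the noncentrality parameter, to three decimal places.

δ ≈ 1.831

The noncentrality parameter scales effect size by the design's sample-size factor: δ = d·√(n/2) = 0.42 × √(38/2) = 1.8307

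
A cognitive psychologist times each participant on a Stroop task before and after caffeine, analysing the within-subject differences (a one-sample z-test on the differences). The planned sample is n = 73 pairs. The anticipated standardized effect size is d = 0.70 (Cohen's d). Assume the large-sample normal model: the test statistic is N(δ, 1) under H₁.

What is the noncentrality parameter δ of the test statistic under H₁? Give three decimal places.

δ ≈ 5.981

δ = d·√n = 0.70 × √73 = 5.9808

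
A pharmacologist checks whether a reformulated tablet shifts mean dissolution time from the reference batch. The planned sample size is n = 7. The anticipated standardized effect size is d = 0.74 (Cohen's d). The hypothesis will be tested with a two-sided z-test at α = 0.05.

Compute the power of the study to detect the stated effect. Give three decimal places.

Power ≈ 0.499

Noncentrality parameter: δ = d·√n = 0.74 × √7 = 1.9579
Critical value for a two-sided test at α = 0.05: z_{α/2} = 1.960.
Power = Φ(δ − 1.960) + Φ(−δ − 1.960) = Φ(-0.002) + Φ(-3.918) = 0.4992 + 0.0000 = 0.4992.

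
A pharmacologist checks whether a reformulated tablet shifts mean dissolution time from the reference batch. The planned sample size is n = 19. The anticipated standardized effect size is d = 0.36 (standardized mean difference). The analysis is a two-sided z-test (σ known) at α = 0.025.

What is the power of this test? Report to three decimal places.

Noncentrality parameter: δ = d·√n = 0.36 × √19 = 1.5692
Critical value for a two-sided test at α = 0.025: z_{α/2} = 2.241.
Power = Φ(δ − 2.241) + Φ(−δ − 2.241) = Φ(-0.672) + Φ(-3.811) = 0.2507 + 0.0001 = 0.2508.

Power ≈ 0.251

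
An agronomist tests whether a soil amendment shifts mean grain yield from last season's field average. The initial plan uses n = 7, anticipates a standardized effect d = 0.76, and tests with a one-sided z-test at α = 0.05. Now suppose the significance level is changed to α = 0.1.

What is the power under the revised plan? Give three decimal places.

Power ≈ 0.767

δ = d·√n = 0.76 × √7 = 2.0108 (unchanged). New critical value: z_{0.1} = 1.282.
Revised power = Φ(δ − 1.282) = Φ(0.729) = 0.7671.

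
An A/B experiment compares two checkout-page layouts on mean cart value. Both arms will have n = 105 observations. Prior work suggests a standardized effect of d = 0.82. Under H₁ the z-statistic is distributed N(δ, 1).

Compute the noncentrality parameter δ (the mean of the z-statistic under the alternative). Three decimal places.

The noncentrality parameter scales effect size by the design's sample-size factor: δ = d·√(n/2) = 0.82 × √(105/2) = 5.9415

δ ≈ 5.941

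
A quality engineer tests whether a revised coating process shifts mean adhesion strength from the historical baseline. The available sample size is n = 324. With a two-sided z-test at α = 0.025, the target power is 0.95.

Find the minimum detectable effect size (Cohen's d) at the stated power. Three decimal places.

Required noncentrality: δ = z_{0.0125} + z_{0.05} = 2.241 + 1.645 = 3.886.
(The second rejection-region term Φ(−δ − z_{α/2}) is negligible and dropped.)
δ = d·√n ⇒ d = δ/√n = 3.886/√324 = 0.2159.

d ≈ 0.216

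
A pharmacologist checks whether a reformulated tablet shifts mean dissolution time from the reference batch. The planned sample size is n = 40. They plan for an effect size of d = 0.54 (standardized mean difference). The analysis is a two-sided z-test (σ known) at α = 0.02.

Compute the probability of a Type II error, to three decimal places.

Noncentrality parameter: δ = d·√n = 0.54 × √40 = 3.4153
Critical value for a two-sided test at α = 0.02: z_{α/2} = 2.326.
Power = Φ(δ − 2.326) + Φ(−δ − 2.326) = Φ(1.089) + Φ(-5.742) = 0.8619 + 0.0000 = 0.8619.
Type II error: β = 1 − power = 1 − 0.8619 = 0.1381.

β ≈ 0.138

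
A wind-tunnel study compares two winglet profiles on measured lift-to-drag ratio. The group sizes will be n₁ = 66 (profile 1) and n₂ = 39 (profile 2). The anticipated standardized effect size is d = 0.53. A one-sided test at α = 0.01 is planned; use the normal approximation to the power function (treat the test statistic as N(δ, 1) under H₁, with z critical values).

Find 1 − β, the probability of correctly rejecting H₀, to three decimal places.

Noncentrality parameter: λ = d / √(1/n₁ + 1/n₂) = 0.53 / √(1/66 + 1/39) = 2.6241
Critical value for a one-sided test at α = 0.01: z_α = 2.326.
Power = Φ(λ − 2.326) = Φ(0.298) = 0.6171.

Power ≈ 0.617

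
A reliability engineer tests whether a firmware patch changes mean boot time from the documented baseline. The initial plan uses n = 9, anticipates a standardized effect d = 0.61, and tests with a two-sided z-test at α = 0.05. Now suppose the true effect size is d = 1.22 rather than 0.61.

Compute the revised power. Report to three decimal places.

With d = 1.22: δ = d·√n = 1.22 × √9 = 3.6600. Critical value z_{0.025} = 1.960.
Revised power = Φ(δ − 1.960) + Φ(−δ − 1.960) = Φ(1.700) + Φ(-5.620) = 0.9554 + 0.0000 = 0.9554.

Power ≈ 0.955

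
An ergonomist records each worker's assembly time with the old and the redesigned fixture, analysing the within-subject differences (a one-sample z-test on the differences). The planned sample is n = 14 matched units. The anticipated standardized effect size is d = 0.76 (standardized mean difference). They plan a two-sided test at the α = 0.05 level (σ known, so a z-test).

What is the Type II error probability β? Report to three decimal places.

β ≈ 0.188

Noncentrality parameter: δ = d·√n = 0.76 × √14 = 2.8437
Critical value for a two-sided test at α = 0.05: z_{α/2} = 1.960.
Power = Φ(δ − 1.960) + Φ(−δ − 1.960) = Φ(0.884) + Φ(-4.804) = 0.8116 + 0.0000 = 0.8116.
Type II error: β = 1 − power = 1 − 0.8116 = 0.1884.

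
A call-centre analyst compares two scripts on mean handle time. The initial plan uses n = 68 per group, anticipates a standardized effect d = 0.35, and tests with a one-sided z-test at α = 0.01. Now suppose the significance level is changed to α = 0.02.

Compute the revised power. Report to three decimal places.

δ = d·√(n/2) = 0.35 × √(68/2) = 2.0408 (unchanged). New critical value: z_{0.02} = 2.054.
Revised power = P(Z > 2.054 − δ) = Φ(-0.013) = 0.4948.

Power ≈ 0.495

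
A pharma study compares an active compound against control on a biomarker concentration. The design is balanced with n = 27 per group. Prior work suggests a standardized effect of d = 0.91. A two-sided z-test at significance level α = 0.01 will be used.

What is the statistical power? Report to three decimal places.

Noncentrality parameter: δ = d·√(n/2) = 0.91 × √(27/2) = 3.3436
Critical value for a two-sided test at α = 0.01: z_{α/2} = 2.576.
Power = Φ(δ − 2.576) + Φ(−δ − 2.576) = Φ(0.768) + Φ(-5.919) = 0.7787 + 0.0000 = 0.7787.

Power ≈ 0.779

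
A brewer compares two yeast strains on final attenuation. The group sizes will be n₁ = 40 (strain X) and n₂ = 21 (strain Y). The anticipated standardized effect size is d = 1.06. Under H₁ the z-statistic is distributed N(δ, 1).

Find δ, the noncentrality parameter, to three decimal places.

δ ≈ 3.934

The noncentrality parameter scales effect size by the design's sample-size factor: δ = d / √(1/n₁ + 1/n₂) = 1.06 / √(1/40 + 1/21) = 3.9335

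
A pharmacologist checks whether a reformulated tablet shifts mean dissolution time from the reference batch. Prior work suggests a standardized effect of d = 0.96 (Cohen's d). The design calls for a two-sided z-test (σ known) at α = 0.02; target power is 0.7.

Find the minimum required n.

For power 0.7 need Φ(δ − z_{0.01}) = 0.7, so δ = z_{0.01} + z_{0.30} = 2.326 + 0.524 = 2.851.
(For δ > 0 the lower-tail rejection region contributes negligibly to power, so the one-term inversion is standard.)
δ = d·√n ⇒ n = (δ/d)² = (2.851 / 0.96)² = 8.82.
Round up to the next whole unit.

n = 9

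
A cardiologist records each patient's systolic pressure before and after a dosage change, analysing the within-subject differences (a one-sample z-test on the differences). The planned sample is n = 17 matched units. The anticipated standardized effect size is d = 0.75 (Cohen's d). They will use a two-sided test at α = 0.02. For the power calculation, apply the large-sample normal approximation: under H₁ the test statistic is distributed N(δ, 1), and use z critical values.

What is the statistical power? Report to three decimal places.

Noncentrality parameter: δ = d·√n = 0.75 × √17 = 3.0923
Critical value for a two-sided test at α = 0.02: z_{α/2} = 2.326.
Power = Φ(δ − 2.326) + Φ(−δ − 2.326) = Φ(0.766) + Φ(-5.419) = 0.7782 + 0.0000 = 0.7782.

Power ≈ 0.778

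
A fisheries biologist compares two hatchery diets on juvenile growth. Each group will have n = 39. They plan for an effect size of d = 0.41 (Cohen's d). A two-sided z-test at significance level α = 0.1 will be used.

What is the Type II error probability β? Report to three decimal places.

β ≈ 0.434

Noncentrality parameter: δ = d·√(n/2) = 0.41 × √(39/2) = 1.8105
Critical value for a two-sided test at α = 0.1: z_{α/2} = 1.645.
Power = Φ(δ − 1.645) + Φ(−δ − 1.645) = Φ(0.166) + Φ(-3.455) = 0.5658 + 0.0003 = 0.5661.
Type II error: β = 1 − power = 1 − 0.5661 = 0.4339.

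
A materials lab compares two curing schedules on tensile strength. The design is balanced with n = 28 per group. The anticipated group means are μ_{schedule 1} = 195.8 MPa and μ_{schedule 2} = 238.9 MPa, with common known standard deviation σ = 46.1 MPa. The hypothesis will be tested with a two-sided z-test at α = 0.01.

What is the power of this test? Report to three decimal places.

Standardized effect: d = |μ_{schedule 1} − μ_{schedule 2}| / σ = |195.8 − 238.9| / 46.1 = 0.9349
Noncentrality parameter: δ = d·√(n/2) = 0.9349 × √(28/2) = 3.4982
Critical value for a two-sided test at α = 0.01: z_{α/2} = 2.576.
Power = Φ(δ − 2.576) + Φ(−δ − 2.576) = Φ(0.922) + Φ(-6.074) = 0.8218 + 0.0000 = 0.8218.

Power ≈ 0.822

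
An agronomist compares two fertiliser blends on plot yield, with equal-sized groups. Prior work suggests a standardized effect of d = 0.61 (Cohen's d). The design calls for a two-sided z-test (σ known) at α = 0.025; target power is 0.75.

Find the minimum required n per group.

For power 0.75 need Φ(δ − z_{0.0125}) = 0.75, so δ = z_{0.0125} + z_{0.25} = 2.241 + 0.674 = 2.916.
(Ignoring the negligible lower-tail rejection probability gives the usual closed-form inversion.)
δ = d·√(n/2) ⇒ n = 2(δ/d)² = 2 × (2.916 / 0.61)² = 45.70.
Rounding up, n = 46 per group.

n = 46 per group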